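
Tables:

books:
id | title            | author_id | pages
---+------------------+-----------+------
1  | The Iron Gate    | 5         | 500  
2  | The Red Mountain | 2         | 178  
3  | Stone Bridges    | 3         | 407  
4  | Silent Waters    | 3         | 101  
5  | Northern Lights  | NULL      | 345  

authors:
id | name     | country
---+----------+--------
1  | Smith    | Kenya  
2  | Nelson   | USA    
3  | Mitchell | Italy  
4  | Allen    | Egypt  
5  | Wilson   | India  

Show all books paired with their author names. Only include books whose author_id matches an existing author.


INNER JOIN keeps only books rows whose author_id matches an id in authors. Walk through each book:
  - book 1 (The Iron Gate): author_id=5 -> matches Wilson
  - book 2 (The Red Mountain): author_id=2 -> matches Nelson
  - book 3 (Stone Bridges): author_id=3 -> matches Mitchell
  - book 4 (Silent Waters): author_id=3 -> matches Mitchell
  - book 5 (Northern Lights): author_id=NULL, no match -> dropped
So 1 of 5 rows is dropped.

SQL:
SELECT a.title, b.name AS author
FROM books a
INNER JOIN authors b ON a.author_id = b.id

Result:
title            | author  
-----------------+---------
The Iron Gate    | Wilson  
The Red Mountain | Nelson  
Stone Bridges    | Mitchell
Silent Waters    | Mitchell


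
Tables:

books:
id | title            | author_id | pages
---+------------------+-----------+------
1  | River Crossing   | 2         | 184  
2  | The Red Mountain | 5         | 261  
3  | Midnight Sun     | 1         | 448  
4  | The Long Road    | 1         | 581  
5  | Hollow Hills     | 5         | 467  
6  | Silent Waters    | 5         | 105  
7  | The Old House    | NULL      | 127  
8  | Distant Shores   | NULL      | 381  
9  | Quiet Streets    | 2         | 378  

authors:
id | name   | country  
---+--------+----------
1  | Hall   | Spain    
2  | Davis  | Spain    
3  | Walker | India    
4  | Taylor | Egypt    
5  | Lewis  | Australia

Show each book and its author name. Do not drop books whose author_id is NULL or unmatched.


LEFT JOIN keeps every row from books (the left table); where author_id has no match in authors, the author columns become NULL. Walk through each book:
  - book 1 (River Crossing): author_id=2 -> matches Davis
  - book 2 (The Red Mountain): author_id=5 -> matches Lewis
  - book 3 (Midnight Sun): author_id=1 -> matches Hall
  - book 4 (The Long Road): author_id=1 -> matches Hall
  - book 5 (Hollow Hills): author_id=5 -> matches Lewis
  - book 6 (Silent Waters): author_id=5 -> matches Lewis
  - book 7 (The Old House): author_id=NULL, no match -> kept with NULL
  - book 8 (Distant Shores): author_id=NULL, no match -> kept with NULL
  - book 9 (Quiet Streets): author_id=2 -> matches Davis
All 9 rows appear; 2 have NULL author.

SQL:
SELECT a.title, b.name AS author
FROM books a
LEFT JOIN authors b ON a.author_id = b.id

Result:
title            | author
-----------------+-------
River Crossing   | Davis 
The Red Mountain | Lewis 
Midnight Sun     | Hall  
The Long Road    | Hall  
Hollow Hills     | Lewis 
Silent Waters    | Lewis 
The Old House    | NULL  
Distant Shores   | NULL  
Quiet Streets    | Davis 


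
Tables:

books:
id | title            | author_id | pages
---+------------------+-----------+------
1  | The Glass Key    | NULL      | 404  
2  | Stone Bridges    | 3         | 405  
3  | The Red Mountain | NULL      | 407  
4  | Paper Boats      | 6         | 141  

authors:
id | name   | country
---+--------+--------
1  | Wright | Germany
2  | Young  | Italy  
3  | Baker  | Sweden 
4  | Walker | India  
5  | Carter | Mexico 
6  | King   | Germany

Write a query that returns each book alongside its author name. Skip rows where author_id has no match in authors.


INNER JOIN keeps only books rows whose author_id matches an id in authors. Walk through each book:
  - book 1 (The Glass Key): author_id=NULL, no match -> dropped
  - book 2 (Stone Bridges): author_id=3 -> matches Baker
  - book 3 (The Red Mountain): author_id=NULL, no match -> dropped
  - book 4 (Paper Boats): author_id=6 -> matches King
So 2 of 4 rows are dropped.

SQL:
SELECT a.title, b.name AS author
FROM books a
INNER JOIN authors b ON a.author_id = b.id

Result:
title         | author
--------------+-------
Stone Bridges | Baker 
Paper Boats   | King  


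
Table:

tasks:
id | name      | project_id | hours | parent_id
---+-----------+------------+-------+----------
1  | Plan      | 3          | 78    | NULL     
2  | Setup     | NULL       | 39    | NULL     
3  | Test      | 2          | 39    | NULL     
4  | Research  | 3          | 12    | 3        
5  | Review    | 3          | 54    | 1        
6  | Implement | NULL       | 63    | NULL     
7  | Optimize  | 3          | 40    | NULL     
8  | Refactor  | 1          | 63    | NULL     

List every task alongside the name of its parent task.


This is a self-join: tasks is joined to a second copy of itself, matching each row's parent_id to another row's id. Use LEFT JOIN so rows with parent_id=NULL are kept.
  - task 1 (Plan): parent_id=NULL -> NULL
  - task 2 (Setup): parent_id=NULL -> NULL
  - task 3 (Test): parent_id=NULL -> NULL
  - task 4 (Research): parent_id=3 -> Test
  - task 5 (Review): parent_id=1 -> Plan
  - task 6 (Implement): parent_id=NULL -> NULL
  - task 7 (Optimize): parent_id=NULL -> NULL
  - task 8 (Refactor): parent_id=NULL -> NULL

SQL:
SELECT a.name AS item, b.name AS parent
FROM tasks a
LEFT JOIN tasks b ON a.parent_id = b.id

Result:
item      | parent
----------+-------
Plan      | NULL  
Setup     | NULL  
Test      | NULL  
Research  | Test  
Review    | Plan  
Implement | NULL  
Optimize  | NULL  
Refactor  | NULL  


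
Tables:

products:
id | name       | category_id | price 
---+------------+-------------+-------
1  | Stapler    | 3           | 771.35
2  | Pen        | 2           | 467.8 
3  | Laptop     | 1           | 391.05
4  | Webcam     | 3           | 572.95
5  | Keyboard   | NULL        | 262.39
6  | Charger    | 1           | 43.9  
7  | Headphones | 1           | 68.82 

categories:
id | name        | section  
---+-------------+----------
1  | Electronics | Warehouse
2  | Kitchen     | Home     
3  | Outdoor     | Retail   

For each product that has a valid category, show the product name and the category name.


INNER JOIN keeps only products rows whose category_id matches an id in categories. Walk through each product:
  - product 1 (Stapler): category_id=3 -> matches Outdoor
  - product 2 (Pen): category_id=2 -> matches Kitchen
  - product 3 (Laptop): category_id=1 -> matches Electronics
  - product 4 (Webcam): category_id=3 -> matches Outdoor
  - product 5 (Keyboard): category_id=NULL, no match -> dropped
  - product 6 (Charger): category_id=1 -> matches Electronics
  - product 7 (Headphones): category_id=1 -> matches Electronics
So 1 of 7 rows is dropped.

SQL:
SELECT a.name, b.name AS category
FROM products a
INNER JOIN categories b ON a.category_id = b.id

Result:
name       | category   
-----------+------------
Stapler    | Outdoor    
Pen        | Kitchen    
Laptop     | Electronics
Webcam     | Outdoor    
Charger    | Electronics
Headphones | Electronics


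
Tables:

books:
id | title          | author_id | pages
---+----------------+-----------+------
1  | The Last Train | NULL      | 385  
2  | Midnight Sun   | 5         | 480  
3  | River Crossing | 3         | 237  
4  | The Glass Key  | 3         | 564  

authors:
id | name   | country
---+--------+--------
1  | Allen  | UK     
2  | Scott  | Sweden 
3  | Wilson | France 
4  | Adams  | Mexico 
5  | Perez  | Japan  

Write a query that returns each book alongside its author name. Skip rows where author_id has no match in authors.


INNER JOIN keeps only books rows whose author_id matches an id in authors. Walk through each book:
  - book 1 (The Last Train): author_id=NULL, no match -> dropped
  - book 2 (Midnight Sun): author_id=5 -> matches Perez
  - book 3 (River Crossing): author_id=3 -> matches Wilson
  - book 4 (The Glass Key): author_id=3 -> matches Wilson
So 1 of 4 rows is dropped.

SQL:
SELECT a.title, b.name AS author
FROM books a
INNER JOIN authors b ON a.author_id = b.id

Result:
title          | author
---------------+-------
Midnight Sun   | Perez 
River Crossing | Wilson
The Glass Key  | Wilson


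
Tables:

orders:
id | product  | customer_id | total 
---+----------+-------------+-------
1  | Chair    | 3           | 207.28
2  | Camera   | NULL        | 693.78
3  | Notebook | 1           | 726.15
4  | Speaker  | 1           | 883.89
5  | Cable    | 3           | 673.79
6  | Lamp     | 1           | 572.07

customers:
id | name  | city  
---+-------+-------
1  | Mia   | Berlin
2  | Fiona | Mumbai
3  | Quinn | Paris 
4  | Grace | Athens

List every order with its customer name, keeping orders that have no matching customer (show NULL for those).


LEFT JOIN keeps every row from orders (the left table); where customer_id has no match in customers, the customer columns become NULL. Walk through each order:
  - order 1 (Chair): customer_id=3 -> matches Quinn
  - order 2 (Camera): customer_id=NULL, no match -> kept with NULL
  - order 3 (Notebook): customer_id=1 -> matches Mia
  - order 4 (Speaker): customer_id=1 -> matches Mia
  - order 5 (Cable): customer_id=3 -> matches Quinn
  - order 6 (Lamp): customer_id=1 -> matches Mia
All 6 rows appear; 1 has NULL customer.

SQL:
SELECT a.product, b.name AS customer
FROM orders a
LEFT JOIN customers b ON a.customer_id = b.id

Result:
product  | customer
---------+---------
Chair    | Quinn   
Camera   | NULL    
Notebook | Mia     
Speaker  | Mia     
Cable    | Quinn   
Lamp     | Mia     


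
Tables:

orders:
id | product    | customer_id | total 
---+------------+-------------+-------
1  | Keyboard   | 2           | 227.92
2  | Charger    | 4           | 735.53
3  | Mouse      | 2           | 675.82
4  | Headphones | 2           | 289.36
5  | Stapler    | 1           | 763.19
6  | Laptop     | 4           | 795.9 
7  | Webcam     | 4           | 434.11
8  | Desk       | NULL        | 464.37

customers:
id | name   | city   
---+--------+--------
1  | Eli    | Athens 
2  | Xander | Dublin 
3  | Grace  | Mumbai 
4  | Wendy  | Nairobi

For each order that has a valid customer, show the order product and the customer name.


INNER JOIN keeps only orders rows whose customer_id matches an id in customers. Walk through each order:
  - order 1 (Keyboard): customer_id=2 -> matches Xander
  - order 2 (Charger): customer_id=4 -> matches Wendy
  - order 3 (Mouse): customer_id=2 -> matches Xander
  - order 4 (Headphones): customer_id=2 -> matches Xander
  - order 5 (Stapler): customer_id=1 -> matches Eli
  - order 6 (Laptop): customer_id=4 -> matches Wendy
  - order 7 (Webcam): customer_id=4 -> matches Wendy
  - order 8 (Desk): customer_id=NULL, no match -> dropped
So 1 of 8 rows is dropped.

SQL:
SELECT a.product, b.name AS customer
FROM orders a
INNER JOIN customers b ON a.customer_id = b.id

Result:
product    | customer
-----------+---------
Keyboard   | Xander  
Charger    | Wendy   
Mouse      | Xander  
Headphones | Xander  
Stapler    | Eli     
Laptop     | Wendy   
Webcam     | Wendy   


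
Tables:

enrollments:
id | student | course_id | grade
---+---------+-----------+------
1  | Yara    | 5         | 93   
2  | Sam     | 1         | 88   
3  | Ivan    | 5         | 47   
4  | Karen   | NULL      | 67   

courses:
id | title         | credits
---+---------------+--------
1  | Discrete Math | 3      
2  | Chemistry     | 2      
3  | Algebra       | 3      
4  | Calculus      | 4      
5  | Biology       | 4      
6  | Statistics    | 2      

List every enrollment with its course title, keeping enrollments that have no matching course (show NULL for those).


LEFT JOIN keeps every row from enrollments (the left table); where course_id has no match in courses, the course columns become NULL. Walk through each enrollment:
  - enrollment 1 (Yara): course_id=5 -> matches Biology
  - enrollment 2 (Sam): course_id=1 -> matches Discrete Math
  - enrollment 3 (Ivan): course_id=5 -> matches Biology
  - enrollment 4 (Karen): course_id=NULL, no match -> kept with NULL
All 4 rows appear; 1 has NULL course.

SQL:
SELECT a.student, b.title AS course
FROM enrollments a
LEFT JOIN courses b ON a.course_id = b.id

Result:
student | course       
--------+--------------
Yara    | Biology      
Sam     | Discrete Math
Ivan    | Biology      
Karen   | NULL         


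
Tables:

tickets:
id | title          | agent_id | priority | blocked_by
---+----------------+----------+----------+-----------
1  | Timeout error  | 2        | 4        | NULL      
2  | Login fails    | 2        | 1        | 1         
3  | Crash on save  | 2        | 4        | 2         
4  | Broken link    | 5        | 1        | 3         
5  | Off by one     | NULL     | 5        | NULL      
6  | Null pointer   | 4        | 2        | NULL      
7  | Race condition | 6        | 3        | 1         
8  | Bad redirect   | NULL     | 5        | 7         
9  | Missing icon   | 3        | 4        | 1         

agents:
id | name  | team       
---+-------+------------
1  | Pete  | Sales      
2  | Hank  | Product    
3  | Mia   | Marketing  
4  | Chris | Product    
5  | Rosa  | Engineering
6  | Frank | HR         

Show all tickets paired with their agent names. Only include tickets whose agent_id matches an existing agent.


INNER JOIN keeps only tickets rows whose agent_id matches an id in agents. Walk through each ticket:
  - ticket 1 (Timeout error): agent_id=2 -> matches Hank
  - ticket 2 (Login fails): agent_id=2 -> matches Hank
  - ticket 3 (Crash on save): agent_id=2 -> matches Hank
  - ticket 4 (Broken link): agent_id=5 -> matches Rosa
  - ticket 5 (Off by one): agent_id=NULL, no match -> dropped
  - ticket 6 (Null pointer): agent_id=4 -> matches Chris
  - ticket 7 (Race condition): agent_id=6 -> matches Frank
  - ticket 8 (Bad redirect): agent_id=NULL, no match -> dropped
  - ticket 9 (Missing icon): agent_id=3 -> matches Mia
So 2 of 9 rows are dropped.

SQL:
SELECT a.title, b.name AS agent
FROM tickets a
INNER JOIN agents b ON a.agent_id = b.id

Result:
title          | agent
---------------+------
Timeout error  | Hank 
Login fails    | Hank 
Crash on save  | Hank 
Broken link    | Rosa 
Null pointer   | Chris
Race condition | Frank
Missing icon   | Mia  


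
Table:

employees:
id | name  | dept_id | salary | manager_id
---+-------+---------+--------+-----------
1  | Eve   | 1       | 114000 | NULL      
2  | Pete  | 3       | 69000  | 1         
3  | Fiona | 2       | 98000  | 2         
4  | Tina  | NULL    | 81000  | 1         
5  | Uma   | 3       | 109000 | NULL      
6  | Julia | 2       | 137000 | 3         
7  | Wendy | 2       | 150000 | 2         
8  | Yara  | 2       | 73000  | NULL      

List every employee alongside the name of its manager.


This is a self-join: employees is joined to a second copy of itself, matching each row's manager_id to another row's id. Use LEFT JOIN so rows with manager_id=NULL are kept.
  - employee 1 (Eve): manager_id=NULL -> NULL
  - employee 2 (Pete): manager_id=1 -> Eve
  - employee 3 (Fiona): manager_id=2 -> Pete
  - employee 4 (Tina): manager_id=1 -> Eve
  - employee 5 (Uma): manager_id=NULL -> NULL
  - employee 6 (Julia): manager_id=3 -> Fiona
  - employee 7 (Wendy): manager_id=2 -> Pete
  - employee 8 (Yara): manager_id=NULL -> NULL

SQL:
SELECT a.name AS item, b.name AS manager
FROM employees a
LEFT JOIN employees b ON a.manager_id = b.id

Result:
item  | manager
------+--------
Eve   | NULL   
Pete  | Eve    
Fiona | Pete   
Tina  | Eve    
Uma   | NULL   
Julia | Fiona  
Wendy | Pete   
Yara  | NULL   


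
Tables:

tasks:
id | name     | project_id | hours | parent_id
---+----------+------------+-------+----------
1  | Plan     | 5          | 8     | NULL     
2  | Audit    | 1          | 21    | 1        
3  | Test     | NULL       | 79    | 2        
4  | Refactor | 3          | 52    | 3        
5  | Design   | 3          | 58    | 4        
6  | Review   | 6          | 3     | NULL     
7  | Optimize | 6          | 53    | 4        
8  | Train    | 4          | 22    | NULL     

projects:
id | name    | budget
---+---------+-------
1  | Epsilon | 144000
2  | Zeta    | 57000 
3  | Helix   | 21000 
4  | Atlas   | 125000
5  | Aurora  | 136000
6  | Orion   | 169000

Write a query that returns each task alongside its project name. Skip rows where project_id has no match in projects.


INNER JOIN keeps only tasks rows whose project_id matches an id in projects. Walk through each task:
  - task 1 (Plan): project_id=5 -> matches Aurora
  - task 2 (Audit): project_id=1 -> matches Epsilon
  - task 3 (Test): project_id=NULL, no match -> dropped
  - task 4 (Refactor): project_id=3 -> matches Helix
  - task 5 (Design): project_id=3 -> matches Helix
  - task 6 (Review): project_id=6 -> matches Orion
  - task 7 (Optimize): project_id=6 -> matches Orion
  - task 8 (Train): project_id=4 -> matches Atlas
So 1 of 8 rows is dropped.

SQL:
SELECT a.name, b.name AS project
FROM tasks a
INNER JOIN projects b ON a.project_id = b.id

Result:
name     | project
---------+--------
Plan     | Aurora 
Audit    | Epsilon
Refactor | Helix  
Design   | Helix  
Review   | Orion  
Optimize | Orion  
Train    | Atlas  


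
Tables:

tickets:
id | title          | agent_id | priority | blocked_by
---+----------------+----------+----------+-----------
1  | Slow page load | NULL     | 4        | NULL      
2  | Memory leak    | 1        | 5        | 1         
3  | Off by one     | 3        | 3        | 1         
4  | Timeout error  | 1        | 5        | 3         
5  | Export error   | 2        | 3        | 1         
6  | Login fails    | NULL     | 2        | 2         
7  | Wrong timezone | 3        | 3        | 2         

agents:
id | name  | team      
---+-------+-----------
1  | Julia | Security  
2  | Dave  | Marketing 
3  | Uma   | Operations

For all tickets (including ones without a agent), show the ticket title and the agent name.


LEFT JOIN keeps every row from tickets (the left table); where agent_id has no match in agents, the agent columns become NULL. Walk through each ticket:
  - ticket 1 (Slow page load): agent_id=NULL, no match -> kept with NULL
  - ticket 2 (Memory leak): agent_id=1 -> matches Julia
  - ticket 3 (Off by one): agent_id=3 -> matches Uma
  - ticket 4 (Timeout error): agent_id=1 -> matches Julia
  - ticket 5 (Export error): agent_id=2 -> matches Dave
  - ticket 6 (Login fails): agent_id=NULL, no match -> kept with NULL
  - ticket 7 (Wrong timezone): agent_id=3 -> matches Uma
All 7 rows appear; 2 have NULL agent.

SQL:
SELECT a.title, b.name AS agent
FROM tickets a
LEFT JOIN agents b ON a.agent_id = b.id

Result:
title          | agent
---------------+------
Slow page load | NULL 
Memory leak    | Julia
Off by one     | Uma  
Timeout error  | Julia
Export error   | Dave 
Login fails    | NULL 
Wrong timezone | Uma  


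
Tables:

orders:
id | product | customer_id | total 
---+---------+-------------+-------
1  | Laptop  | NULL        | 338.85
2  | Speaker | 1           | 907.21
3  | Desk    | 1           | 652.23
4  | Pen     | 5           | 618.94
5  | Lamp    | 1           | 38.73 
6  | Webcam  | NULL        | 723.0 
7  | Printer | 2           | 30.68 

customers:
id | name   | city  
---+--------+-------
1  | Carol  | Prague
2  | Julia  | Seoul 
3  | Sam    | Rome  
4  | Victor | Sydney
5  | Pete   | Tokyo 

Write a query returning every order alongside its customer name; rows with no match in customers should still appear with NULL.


LEFT JOIN keeps every row from orders (the left table); where customer_id has no match in customers, the customer columns become NULL. Walk through each order:
  - order 1 (Laptop): customer_id=NULL, no match -> kept with NULL
  - order 2 (Speaker): customer_id=1 -> matches Carol
  - order 3 (Desk): customer_id=1 -> matches Carol
  - order 4 (Pen): customer_id=5 -> matches Pete
  - order 5 (Lamp): customer_id=1 -> matches Carol
  - order 6 (Webcam): customer_id=NULL, no match -> kept with NULL
  - order 7 (Printer): customer_id=2 -> matches Julia
All 7 rows appear; 2 have NULL customer.

SQL:
SELECT a.product, b.name AS customer
FROM orders a
LEFT JOIN customers b ON a.customer_id = b.id

Result:
product | customer
--------+---------
Laptop  | NULL    
Speaker | Carol   
Desk    | Carol   
Pen     | Pete    
Lamp    | Carol   
Webcam  | NULL    
Printer | Julia   


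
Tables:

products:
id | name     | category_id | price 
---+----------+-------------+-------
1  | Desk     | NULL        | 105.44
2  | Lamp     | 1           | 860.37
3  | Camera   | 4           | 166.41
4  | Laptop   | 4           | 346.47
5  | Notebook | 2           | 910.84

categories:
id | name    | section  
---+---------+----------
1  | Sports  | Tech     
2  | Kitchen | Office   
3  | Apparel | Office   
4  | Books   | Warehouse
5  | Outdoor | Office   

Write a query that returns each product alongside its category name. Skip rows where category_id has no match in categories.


INNER JOIN keeps only products rows whose category_id matches an id in categories. Walk through each product:
  - product 1 (Desk): category_id=NULL, no match -> dropped
  - product 2 (Lamp): category_id=1 -> matches Sports
  - product 3 (Camera): category_id=4 -> matches Books
  - product 4 (Laptop): category_id=4 -> matches Books
  - product 5 (Notebook): category_id=2 -> matches Kitchen
So 1 of 5 rows is dropped.

SQL:
SELECT a.name, b.name AS category
FROM products a
INNER JOIN categories b ON a.category_id = b.id

Result:
name     | category
---------+---------
Lamp     | Sports  
Camera   | Books   
Laptop   | Books   
Notebook | Kitchen 


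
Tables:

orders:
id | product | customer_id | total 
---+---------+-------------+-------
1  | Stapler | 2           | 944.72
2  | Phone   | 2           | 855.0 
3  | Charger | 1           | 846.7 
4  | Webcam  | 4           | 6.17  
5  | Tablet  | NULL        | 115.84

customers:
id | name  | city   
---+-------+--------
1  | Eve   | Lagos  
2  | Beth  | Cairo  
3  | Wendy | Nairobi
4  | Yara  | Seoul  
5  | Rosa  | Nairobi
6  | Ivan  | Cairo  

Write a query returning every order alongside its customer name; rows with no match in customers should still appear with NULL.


LEFT JOIN keeps every row from orders (the left table); where customer_id has no match in customers, the customer columns become NULL. Walk through each order:
  - order 1 (Stapler): customer_id=2 -> matches Beth
  - order 2 (Phone): customer_id=2 -> matches Beth
  - order 3 (Charger): customer_id=1 -> matches Eve
  - order 4 (Webcam): customer_id=4 -> matches Yara
  - order 5 (Tablet): customer_id=NULL, no match -> kept with NULL
All 5 rows appear; 1 has NULL customer.

SQL:
SELECT a.product, b.name AS customer
FROM orders a
LEFT JOIN customers b ON a.customer_id = b.id

Result:
product | customer
--------+---------
Stapler | Beth    
Phone   | Beth    
Charger | Eve     
Webcam  | Yara    
Tablet  | NULL    


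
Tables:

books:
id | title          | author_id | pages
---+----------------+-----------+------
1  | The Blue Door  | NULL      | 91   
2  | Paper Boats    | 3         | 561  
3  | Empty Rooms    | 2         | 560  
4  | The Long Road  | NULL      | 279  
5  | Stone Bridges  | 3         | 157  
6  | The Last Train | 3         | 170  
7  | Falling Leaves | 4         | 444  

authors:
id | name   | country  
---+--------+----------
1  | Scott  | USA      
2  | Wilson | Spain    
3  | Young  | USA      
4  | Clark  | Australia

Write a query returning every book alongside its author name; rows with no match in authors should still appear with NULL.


LEFT JOIN keeps every row from books (the left table); where author_id has no match in authors, the author columns become NULL. Walk through each book:
  - book 1 (The Blue Door): author_id=NULL, no match -> kept with NULL
  - book 2 (Paper Boats): author_id=3 -> matches Young
  - book 3 (Empty Rooms): author_id=2 -> matches Wilson
  - book 4 (The Long Road): author_id=NULL, no match -> kept with NULL
  - book 5 (Stone Bridges): author_id=3 -> matches Young
  - book 6 (The Last Train): author_id=3 -> matches Young
  - book 7 (Falling Leaves): author_id=4 -> matches Clark
All 7 rows appear; 2 have NULL author.

SQL:
SELECT a.title, b.name AS author
FROM books a
LEFT JOIN authors b ON a.author_id = b.id

Result:
title          | author
---------------+-------
The Blue Door  | NULL  
Paper Boats    | Young 
Empty Rooms    | Wilson
The Long Road  | NULL  
Stone Bridges  | Young 
The Last Train | Young 
Falling Leaves | Clark 


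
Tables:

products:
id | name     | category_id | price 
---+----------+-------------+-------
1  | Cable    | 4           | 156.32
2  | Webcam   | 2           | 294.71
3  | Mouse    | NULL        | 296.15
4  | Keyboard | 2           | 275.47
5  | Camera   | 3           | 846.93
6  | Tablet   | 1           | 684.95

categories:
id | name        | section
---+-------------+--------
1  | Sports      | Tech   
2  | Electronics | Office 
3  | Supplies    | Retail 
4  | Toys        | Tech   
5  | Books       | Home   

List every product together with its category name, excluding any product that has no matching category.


INNER JOIN keeps only products rows whose category_id matches an id in categories. Walk through each product:
  - product 1 (Cable): category_id=4 -> matches Toys
  - product 2 (Webcam): category_id=2 -> matches Electronics
  - product 3 (Mouse): category_id=NULL, no match -> dropped
  - product 4 (Keyboard): category_id=2 -> matches Electronics
  - product 5 (Camera): category_id=3 -> matches Supplies
  - product 6 (Tablet): category_id=1 -> matches Sports
So 1 of 6 rows is dropped.

SQL:
SELECT a.name, b.name AS category
FROM products a
INNER JOIN categories b ON a.category_id = b.id

Result:
name     | category   
---------+------------
Cable    | Toys       
Webcam   | Electronics
Keyboard | Electronics
Camera   | Supplies   
Tablet   | Sports     


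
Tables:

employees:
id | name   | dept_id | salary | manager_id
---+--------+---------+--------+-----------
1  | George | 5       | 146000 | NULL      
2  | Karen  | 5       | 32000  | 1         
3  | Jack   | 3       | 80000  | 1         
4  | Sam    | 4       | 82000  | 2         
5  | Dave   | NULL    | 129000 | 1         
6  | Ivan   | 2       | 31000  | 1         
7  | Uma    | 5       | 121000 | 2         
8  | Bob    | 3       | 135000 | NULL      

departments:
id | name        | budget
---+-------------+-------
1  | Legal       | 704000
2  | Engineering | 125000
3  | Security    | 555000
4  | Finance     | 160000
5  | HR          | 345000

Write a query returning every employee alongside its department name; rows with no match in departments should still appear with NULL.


LEFT JOIN keeps every row from employees (the left table); where dept_id has no match in departments, the department columns become NULL. Walk through each employee:
  - employee 1 (George): dept_id=5 -> matches HR
  - employee 2 (Karen): dept_id=5 -> matches HR
  - employee 3 (Jack): dept_id=3 -> matches Security
  - employee 4 (Sam): dept_id=4 -> matches Finance
  - employee 5 (Dave): dept_id=NULL, no match -> kept with NULL
  - employee 6 (Ivan): dept_id=2 -> matches Engineering
  - employee 7 (Uma): dept_id=5 -> matches HR
  - employee 8 (Bob): dept_id=3 -> matches Security
All 8 rows appear; 1 has NULL department.

SQL:
SELECT a.name, b.name AS department
FROM employees a
LEFT JOIN departments b ON a.dept_id = b.id

Result:
name   | department 
-------+------------
George | HR         
Karen  | HR         
Jack   | Security   
Sam    | Finance    
Dave   | NULL       
Ivan   | Engineering
Uma    | HR         
Bob    | Security   


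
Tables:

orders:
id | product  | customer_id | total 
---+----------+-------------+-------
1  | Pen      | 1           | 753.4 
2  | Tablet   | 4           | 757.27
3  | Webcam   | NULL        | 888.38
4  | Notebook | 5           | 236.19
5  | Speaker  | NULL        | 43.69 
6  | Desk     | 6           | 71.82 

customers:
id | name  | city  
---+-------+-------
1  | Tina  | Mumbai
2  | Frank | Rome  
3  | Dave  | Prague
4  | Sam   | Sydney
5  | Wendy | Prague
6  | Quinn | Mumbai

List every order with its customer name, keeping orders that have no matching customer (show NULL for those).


LEFT JOIN keeps every row from orders (the left table); where customer_id has no match in customers, the customer columns become NULL. Walk through each order:
  - order 1 (Pen): customer_id=1 -> matches Tina
  - order 2 (Tablet): customer_id=4 -> matches Sam
  - order 3 (Webcam): customer_id=NULL, no match -> kept with NULL
  - order 4 (Notebook): customer_id=5 -> matches Wendy
  - order 5 (Speaker): customer_id=NULL, no match -> kept with NULL
  - order 6 (Desk): customer_id=6 -> matches Quinn
All 6 rows appear; 2 have NULL customer.

SQL:
SELECT a.product, b.name AS customer
FROM orders a
LEFT JOIN customers b ON a.customer_id = b.id

Result:
product  | customer
---------+---------
Pen      | Tina    
Tablet   | Sam     
Webcam   | NULL    
Notebook | Wendy   
Speaker  | NULL    
Desk     | Quinn   


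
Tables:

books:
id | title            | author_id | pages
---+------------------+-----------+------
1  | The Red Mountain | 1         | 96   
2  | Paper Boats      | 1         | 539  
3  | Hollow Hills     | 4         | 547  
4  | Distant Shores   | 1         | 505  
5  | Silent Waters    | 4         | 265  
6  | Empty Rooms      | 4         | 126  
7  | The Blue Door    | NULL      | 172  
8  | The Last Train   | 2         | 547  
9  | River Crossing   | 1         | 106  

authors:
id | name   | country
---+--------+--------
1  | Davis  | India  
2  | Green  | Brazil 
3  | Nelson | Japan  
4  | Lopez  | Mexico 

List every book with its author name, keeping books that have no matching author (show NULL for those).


LEFT JOIN keeps every row from books (the left table); where author_id has no match in authors, the author columns become NULL. Walk through each book:
  - book 1 (The Red Mountain): author_id=1 -> matches Davis
  - book 2 (Paper Boats): author_id=1 -> matches Davis
  - book 3 (Hollow Hills): author_id=4 -> matches Lopez
  - book 4 (Distant Shores): author_id=1 -> matches Davis
  - book 5 (Silent Waters): author_id=4 -> matches Lopez
  - book 6 (Empty Rooms): author_id=4 -> matches Lopez
  - book 7 (The Blue Door): author_id=NULL, no match -> kept with NULL
  - book 8 (The Last Train): author_id=2 -> matches Green
  - book 9 (River Crossing): author_id=1 -> matches Davis
All 9 rows appear; 1 has NULL author.

SQL:
SELECT a.title, b.name AS author
FROM books a
LEFT JOIN authors b ON a.author_id = b.id

Result:
title            | author
-----------------+-------
The Red Mountain | Davis 
Paper Boats      | Davis 
Hollow Hills     | Lopez 
Distant Shores   | Davis 
Silent Waters    | Lopez 
Empty Rooms      | Lopez 
The Blue Door    | NULL  
The Last Train   | Green 
River Crossing   | Davis 


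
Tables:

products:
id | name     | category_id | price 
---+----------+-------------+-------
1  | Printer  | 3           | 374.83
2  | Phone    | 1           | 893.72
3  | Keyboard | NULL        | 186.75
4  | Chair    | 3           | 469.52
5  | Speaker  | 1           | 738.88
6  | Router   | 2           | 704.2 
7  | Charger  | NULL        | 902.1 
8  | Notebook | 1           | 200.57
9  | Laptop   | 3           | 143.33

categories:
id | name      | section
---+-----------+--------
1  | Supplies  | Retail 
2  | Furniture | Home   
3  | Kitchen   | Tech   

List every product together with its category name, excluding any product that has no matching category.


INNER JOIN keeps only products rows whose category_id matches an id in categories. Walk through each product:
  - product 1 (Printer): category_id=3 -> matches Kitchen
  - product 2 (Phone): category_id=1 -> matches Supplies
  - product 3 (Keyboard): category_id=NULL, no match -> dropped
  - product 4 (Chair): category_id=3 -> matches Kitchen
  - product 5 (Speaker): category_id=1 -> matches Supplies
  - product 6 (Router): category_id=2 -> matches Furniture
  - product 7 (Charger): category_id=NULL, no match -> dropped
  - product 8 (Notebook): category_id=1 -> matches Supplies
  - product 9 (Laptop): category_id=3 -> matches Kitchen
So 2 of 9 rows are dropped.

SQL:
SELECT a.name, b.name AS category
FROM products a
INNER JOIN categories b ON a.category_id = b.id

Result:
name     | category 
---------+----------
Printer  | Kitchen  
Phone    | Supplies 
Chair    | Kitchen  
Speaker  | Supplies 
Router   | Furniture
Notebook | Supplies 
Laptop   | Kitchen  


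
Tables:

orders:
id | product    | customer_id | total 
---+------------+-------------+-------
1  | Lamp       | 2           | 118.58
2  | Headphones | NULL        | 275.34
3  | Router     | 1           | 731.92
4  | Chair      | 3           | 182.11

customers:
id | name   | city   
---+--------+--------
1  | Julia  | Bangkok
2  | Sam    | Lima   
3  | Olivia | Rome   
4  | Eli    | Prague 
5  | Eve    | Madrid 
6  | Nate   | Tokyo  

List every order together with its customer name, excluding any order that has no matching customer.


INNER JOIN keeps only orders rows whose customer_id matches an id in customers. Walk through each order:
  - order 1 (Lamp): customer_id=2 -> matches Sam
  - order 2 (Headphones): customer_id=NULL, no match -> dropped
  - order 3 (Router): customer_id=1 -> matches Julia
  - order 4 (Chair): customer_id=3 -> matches Olivia
So 1 of 4 rows is dropped.

SQL:
SELECT a.product, b.name AS customer
FROM orders a
INNER JOIN customers b ON a.customer_id = b.id

Result:
product | customer
--------+---------
Lamp    | Sam     
Router  | Julia   
Chair   | Olivia  


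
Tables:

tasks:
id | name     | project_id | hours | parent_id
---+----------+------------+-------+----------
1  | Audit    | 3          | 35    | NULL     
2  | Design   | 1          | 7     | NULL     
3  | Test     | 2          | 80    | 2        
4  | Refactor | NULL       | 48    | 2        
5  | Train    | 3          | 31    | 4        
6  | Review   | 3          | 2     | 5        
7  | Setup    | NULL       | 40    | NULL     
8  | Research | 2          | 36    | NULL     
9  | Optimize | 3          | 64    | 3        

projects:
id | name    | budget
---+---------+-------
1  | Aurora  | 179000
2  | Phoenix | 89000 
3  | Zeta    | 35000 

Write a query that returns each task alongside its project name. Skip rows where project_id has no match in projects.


INNER JOIN keeps only tasks rows whose project_id matches an id in projects. Walk through each task:
  - task 1 (Audit): project_id=3 -> matches Zeta
  - task 2 (Design): project_id=1 -> matches Aurora
  - task 3 (Test): project_id=2 -> matches Phoenix
  - task 4 (Refactor): project_id=NULL, no match -> dropped
  - task 5 (Train): project_id=3 -> matches Zeta
  - task 6 (Review): project_id=3 -> matches Zeta
  - task 7 (Setup): project_id=NULL, no match -> dropped
  - task 8 (Research): project_id=2 -> matches Phoenix
  - task 9 (Optimize): project_id=3 -> matches Zeta
So 2 of 9 rows are dropped.

SQL:
SELECT a.name, b.name AS project
FROM tasks a
INNER JOIN projects b ON a.project_id = b.id

Result:
name     | project
---------+--------
Audit    | Zeta   
Design   | Aurora 
Test     | Phoenix
Train    | Zeta   
Review   | Zeta   
Research | Phoenix
Optimize | Zeta   


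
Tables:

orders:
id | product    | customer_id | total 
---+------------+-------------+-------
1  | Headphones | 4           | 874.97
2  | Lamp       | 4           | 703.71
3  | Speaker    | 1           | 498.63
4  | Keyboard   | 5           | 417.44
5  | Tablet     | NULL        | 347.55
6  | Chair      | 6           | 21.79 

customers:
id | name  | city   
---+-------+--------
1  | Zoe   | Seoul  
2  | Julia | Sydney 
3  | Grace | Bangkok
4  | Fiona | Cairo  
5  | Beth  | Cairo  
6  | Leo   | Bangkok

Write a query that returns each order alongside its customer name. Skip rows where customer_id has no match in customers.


INNER JOIN keeps only orders rows whose customer_id matches an id in customers. Walk through each order:
  - order 1 (Headphones): customer_id=4 -> matches Fiona
  - order 2 (Lamp): customer_id=4 -> matches Fiona
  - order 3 (Speaker): customer_id=1 -> matches Zoe
  - order 4 (Keyboard): customer_id=5 -> matches Beth
  - order 5 (Tablet): customer_id=NULL, no match -> dropped
  - order 6 (Chair): customer_id=6 -> matches Leo
So 1 of 6 rows is dropped.

SQL:
SELECT a.product, b.name AS customer
FROM orders a
INNER JOIN customers b ON a.customer_id = b.id

Result:
product    | customer
-----------+---------
Headphones | Fiona   
Lamp       | Fiona   
Speaker    | Zoe     
Keyboard   | Beth    
Chair      | Leo     


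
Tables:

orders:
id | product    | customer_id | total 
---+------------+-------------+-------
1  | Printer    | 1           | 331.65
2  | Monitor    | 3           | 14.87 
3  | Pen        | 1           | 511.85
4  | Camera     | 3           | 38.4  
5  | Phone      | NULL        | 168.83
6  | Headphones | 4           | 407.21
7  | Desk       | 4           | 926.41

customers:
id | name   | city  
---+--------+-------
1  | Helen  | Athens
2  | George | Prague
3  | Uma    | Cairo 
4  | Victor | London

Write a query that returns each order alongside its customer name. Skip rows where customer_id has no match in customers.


INNER JOIN keeps only orders rows whose customer_id matches an id in customers. Walk through each order:
  - order 1 (Printer): customer_id=1 -> matches Helen
  - order 2 (Monitor): customer_id=3 -> matches Uma
  - order 3 (Pen): customer_id=1 -> matches Helen
  - order 4 (Camera): customer_id=3 -> matches Uma
  - order 5 (Phone): customer_id=NULL, no match -> dropped
  - order 6 (Headphones): customer_id=4 -> matches Victor
  - order 7 (Desk): customer_id=4 -> matches Victor
So 1 of 7 rows is dropped.

SQL:
SELECT a.product, b.name AS customer
FROM orders a
INNER JOIN customers b ON a.customer_id = b.id

Result:
product    | customer
-----------+---------
Printer    | Helen   
Monitor    | Uma     
Pen        | Helen   
Camera     | Uma     
Headphones | Victor  
Desk       | Victor  


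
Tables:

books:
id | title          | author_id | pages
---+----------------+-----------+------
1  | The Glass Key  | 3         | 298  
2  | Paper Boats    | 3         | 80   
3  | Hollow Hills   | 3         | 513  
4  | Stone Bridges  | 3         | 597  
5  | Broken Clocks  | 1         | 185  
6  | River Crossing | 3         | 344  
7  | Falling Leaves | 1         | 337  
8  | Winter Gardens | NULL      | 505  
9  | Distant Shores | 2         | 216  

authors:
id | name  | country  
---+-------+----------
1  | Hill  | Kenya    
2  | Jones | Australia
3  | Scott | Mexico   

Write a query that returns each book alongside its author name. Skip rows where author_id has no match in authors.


INNER JOIN keeps only books rows whose author_id matches an id in authors. Walk through each book:
  - book 1 (The Glass Key): author_id=3 -> matches Scott
  - book 2 (Paper Boats): author_id=3 -> matches Scott
  - book 3 (Hollow Hills): author_id=3 -> matches Scott
  - book 4 (Stone Bridges): author_id=3 -> matches Scott
  - book 5 (Broken Clocks): author_id=1 -> matches Hill
  - book 6 (River Crossing): author_id=3 -> matches Scott
  - book 7 (Falling Leaves): author_id=1 -> matches Hill
  - book 8 (Winter Gardens): author_id=NULL, no match -> dropped
  - book 9 (Distant Shores): author_id=2 -> matches Jones
So 1 of 9 rows is dropped.

SQL:
SELECT a.title, b.name AS author
FROM books a
INNER JOIN authors b ON a.author_id = b.id

Result:
title          | author
---------------+-------
The Glass Key  | Scott 
Paper Boats    | Scott 
Hollow Hills   | Scott 
Stone Bridges  | Scott 
Broken Clocks  | Hill  
River Crossing | Scott 
Falling Leaves | Hill  
Distant Shores | Jones 


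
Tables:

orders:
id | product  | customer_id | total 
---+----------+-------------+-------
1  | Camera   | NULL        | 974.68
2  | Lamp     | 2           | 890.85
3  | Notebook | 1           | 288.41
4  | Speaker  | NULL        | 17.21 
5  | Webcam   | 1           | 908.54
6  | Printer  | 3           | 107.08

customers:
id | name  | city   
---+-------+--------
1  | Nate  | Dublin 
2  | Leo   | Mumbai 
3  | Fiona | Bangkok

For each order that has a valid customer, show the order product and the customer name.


INNER JOIN keeps only orders rows whose customer_id matches an id in customers. Walk through each order:
  - order 1 (Camera): customer_id=NULL, no match -> dropped
  - order 2 (Lamp): customer_id=2 -> matches Leo
  - order 3 (Notebook): customer_id=1 -> matches Nate
  - order 4 (Speaker): customer_id=NULL, no match -> dropped
  - order 5 (Webcam): customer_id=1 -> matches Nate
  - order 6 (Printer): customer_id=3 -> matches Fiona
So 2 of 6 rows are dropped.

SQL:
SELECT a.product, b.name AS customer
FROM orders a
INNER JOIN customers b ON a.customer_id = b.id

Result:
product  | customer
---------+---------
Lamp     | Leo     
Notebook | Nate    
Webcam   | Nate    
Printer  | Fiona   
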